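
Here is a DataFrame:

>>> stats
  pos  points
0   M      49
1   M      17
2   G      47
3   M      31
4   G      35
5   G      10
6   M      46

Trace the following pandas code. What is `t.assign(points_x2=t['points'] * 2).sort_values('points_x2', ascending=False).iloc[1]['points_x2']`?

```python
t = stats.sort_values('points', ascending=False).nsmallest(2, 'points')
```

20

sort by points descending:
  pos  points
0   M      49
2   G      47
6   M      46
4   G      35
3   M      31
1   M      17
5   G      10
take 2 rows with smallest points:
  pos  points
5   G      10
1   M      17
add column points_x2 = t['points'] * 2:
  pos  points  points_x2
5   G      10         20
1   M      17         34
sort by points_x2 descending:
  pos  points  points_x2
1   M      17         34
5   G      10         20
Finally, value at position 1, column 'points_x2' = 20.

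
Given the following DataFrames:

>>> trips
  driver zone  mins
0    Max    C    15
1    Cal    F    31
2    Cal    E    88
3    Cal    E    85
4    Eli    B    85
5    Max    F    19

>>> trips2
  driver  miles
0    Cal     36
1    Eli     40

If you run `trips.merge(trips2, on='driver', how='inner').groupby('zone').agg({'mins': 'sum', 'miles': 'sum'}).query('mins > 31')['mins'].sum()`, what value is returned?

258

merge on 'driver' (how='inner') → 4 rows:
  driver zone  mins  miles
0    Cal    F    31     36
1    Cal    E    88     36
2    Cal    E    85     36
3    Eli    B    85     40
group by zone: sum(mins), sum(miles):
      mins  miles
zone             
B       85     40
E      173     72
F       31     36
filter rows where mins > 31:
      mins  miles
zone             
B       85     40
E      173     72
Then the sum of column 'mins': 258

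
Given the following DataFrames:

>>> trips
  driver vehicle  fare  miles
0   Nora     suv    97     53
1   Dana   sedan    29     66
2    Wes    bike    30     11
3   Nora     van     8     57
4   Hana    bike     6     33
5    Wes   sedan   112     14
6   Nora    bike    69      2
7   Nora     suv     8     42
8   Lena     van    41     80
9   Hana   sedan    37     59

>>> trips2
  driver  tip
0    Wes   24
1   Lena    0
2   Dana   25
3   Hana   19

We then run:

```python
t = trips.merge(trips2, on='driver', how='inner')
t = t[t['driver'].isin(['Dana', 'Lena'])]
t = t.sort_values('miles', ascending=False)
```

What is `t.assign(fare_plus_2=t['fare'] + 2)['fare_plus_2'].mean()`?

merge on 'driver' (how='inner') → 6 rows:
  driver vehicle  fare  miles  tip
0   Dana   sedan    29     66   25
1    Wes    bike    30     11   24
2   Hana    bike     6     33   19
3    Wes   sedan   112     14   24
4   Lena     van    41     80    0
5   Hana   sedan    37     59   19
filter rows where driver in ['Dana', 'Lena']:
  driver vehicle  fare  miles  tip
0   Dana   sedan    29     66   25
4   Lena     van    41     80    0
sort by miles descending:
  driver vehicle  fare  miles  tip
4   Lena     van    41     80    0
0   Dana   sedan    29     66   25
add column fare_plus_2 = t['fare'] + 2:
  driver vehicle  fare  miles  tip  fare_plus_2
4   Lena     van    41     80    0           43
0   Dana   sedan    29     66   25           31
The mean of column 'fare_plus_2' is 37.0.

37.0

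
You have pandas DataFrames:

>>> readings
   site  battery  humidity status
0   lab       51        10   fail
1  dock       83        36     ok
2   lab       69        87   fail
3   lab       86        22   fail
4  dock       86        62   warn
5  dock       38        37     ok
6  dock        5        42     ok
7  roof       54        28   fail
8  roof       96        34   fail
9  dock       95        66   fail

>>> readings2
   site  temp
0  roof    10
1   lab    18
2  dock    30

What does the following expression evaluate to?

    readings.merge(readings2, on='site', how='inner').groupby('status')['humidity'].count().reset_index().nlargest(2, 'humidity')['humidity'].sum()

merge on 'site' (how='inner') → 10 rows:
   site  battery  humidity status  temp
0   lab       51        10   fail    18
1  dock       83        36     ok    30
2   lab       69        87   fail    18
3   lab       86        22   fail    18
4  dock       86        62   warn    30
5  dock       38        37     ok    30
6  dock        5        42     ok    30
7  roof       54        28   fail    10
8  roof       96        34   fail    10
9  dock       95        66   fail    30
group by status, count of humidity:
status
fail    6
ok      3
warn    1
Name: humidity, dtype: int64
reset_index():
  status  humidity
0   fail         6
1     ok         3
2   warn         1
take 2 rows with largest humidity:
  status  humidity
0   fail         6
1     ok         3

9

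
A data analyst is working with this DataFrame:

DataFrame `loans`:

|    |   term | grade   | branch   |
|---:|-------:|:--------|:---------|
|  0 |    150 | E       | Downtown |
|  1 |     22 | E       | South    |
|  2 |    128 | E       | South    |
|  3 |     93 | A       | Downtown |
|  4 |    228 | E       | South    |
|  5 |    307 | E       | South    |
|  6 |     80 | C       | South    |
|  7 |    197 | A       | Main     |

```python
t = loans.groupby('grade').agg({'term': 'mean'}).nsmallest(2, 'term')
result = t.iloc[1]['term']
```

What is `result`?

group by grade, mean of term:
        term
grade       
A      145.0
C       80.0
E      167.0
take 2 rows with smallest term:
        term
grade       
C       80.0
A      145.0

145.0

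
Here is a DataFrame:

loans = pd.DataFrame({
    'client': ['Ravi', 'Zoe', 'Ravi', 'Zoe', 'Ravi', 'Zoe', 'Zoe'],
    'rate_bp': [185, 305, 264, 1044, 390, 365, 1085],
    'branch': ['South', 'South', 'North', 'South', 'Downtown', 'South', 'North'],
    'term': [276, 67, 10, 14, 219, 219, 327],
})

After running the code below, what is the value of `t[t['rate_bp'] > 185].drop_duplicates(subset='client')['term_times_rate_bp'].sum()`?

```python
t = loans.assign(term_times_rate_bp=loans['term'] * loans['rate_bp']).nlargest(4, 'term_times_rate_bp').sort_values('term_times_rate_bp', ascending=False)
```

440205

add column term_times_rate_bp = loans['term'] * loans['rate_bp']:
  client  rate_bp    branch  term  term_times_rate_bp
0   Ravi      185     South   276               51060
1    Zoe      305     South    67               20435
2   Ravi      264     North    10                2640
3    Zoe     1044     South    14               14616
4   Ravi      390  Downtown   219               85410
5    Zoe      365     South   219               79935
6    Zoe     1085     North   327              354795
take 4 rows with largest term_times_rate_bp:
  client  rate_bp    branch  term  term_times_rate_bp
6    Zoe     1085     North   327              354795
4   Ravi      390  Downtown   219               85410
5    Zoe      365     South   219               79935
0   Ravi      185     South   276               51060
sort by term_times_rate_bp descending:
  client  rate_bp    branch  term  term_times_rate_bp
6    Zoe     1085     North   327              354795
4   Ravi      390  Downtown   219               85410
5    Zoe      365     South   219               79935
0   Ravi      185     South   276               51060
filter rows where rate_bp > 185:
  client  rate_bp    branch  term  term_times_rate_bp
6    Zoe     1085     North   327              354795
4   Ravi      390  Downtown   219               85410
5    Zoe      365     South   219               79935
drop duplicate client (keep=first):
  client  rate_bp    branch  term  term_times_rate_bp
6    Zoe     1085     North   327              354795
4   Ravi      390  Downtown   219               85410
Hence 440205.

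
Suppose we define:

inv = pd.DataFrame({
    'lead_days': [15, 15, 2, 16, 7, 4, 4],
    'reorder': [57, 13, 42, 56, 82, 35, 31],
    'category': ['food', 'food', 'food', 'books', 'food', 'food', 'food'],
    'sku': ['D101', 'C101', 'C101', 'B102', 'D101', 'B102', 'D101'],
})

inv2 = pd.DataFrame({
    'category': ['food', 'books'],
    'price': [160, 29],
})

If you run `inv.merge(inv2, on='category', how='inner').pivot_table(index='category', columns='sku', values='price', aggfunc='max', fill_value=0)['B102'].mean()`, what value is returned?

merge on 'category' (how='inner') → 7 rows:
   lead_days  reorder category   sku  price
0         15       57     food  D101    160
1         15       13     food  C101    160
2          2       42     food  C101    160
3         16       56    books  B102     29
4          7       82     food  D101    160
5          4       35     food  B102    160
6          4       31     food  D101    160
pivot: rows=category, cols=sku, max(price):
sku       B102  C101  D101
category                  
books       29     0     0
food       160   160   160
Hence 94.5.

94.5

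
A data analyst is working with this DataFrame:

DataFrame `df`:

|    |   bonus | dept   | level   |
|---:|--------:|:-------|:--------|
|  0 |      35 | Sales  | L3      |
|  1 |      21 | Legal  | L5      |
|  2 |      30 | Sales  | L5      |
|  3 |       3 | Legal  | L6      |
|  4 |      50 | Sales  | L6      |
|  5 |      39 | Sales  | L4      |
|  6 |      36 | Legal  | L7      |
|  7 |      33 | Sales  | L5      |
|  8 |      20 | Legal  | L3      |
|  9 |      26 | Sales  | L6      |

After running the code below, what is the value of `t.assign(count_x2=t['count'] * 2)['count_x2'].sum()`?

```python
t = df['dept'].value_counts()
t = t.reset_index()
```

value_counts of dept:
dept
Sales    6
Legal    4
Name: count, dtype: int64
reset_index():
    dept  count
0  Sales      6
1  Legal      4
add column count_x2 = t['count'] * 2:
    dept  count  count_x2
0  Sales      6        12
1  Legal      4         8
Reading off the sum of column 'count_x2', we get 20.

20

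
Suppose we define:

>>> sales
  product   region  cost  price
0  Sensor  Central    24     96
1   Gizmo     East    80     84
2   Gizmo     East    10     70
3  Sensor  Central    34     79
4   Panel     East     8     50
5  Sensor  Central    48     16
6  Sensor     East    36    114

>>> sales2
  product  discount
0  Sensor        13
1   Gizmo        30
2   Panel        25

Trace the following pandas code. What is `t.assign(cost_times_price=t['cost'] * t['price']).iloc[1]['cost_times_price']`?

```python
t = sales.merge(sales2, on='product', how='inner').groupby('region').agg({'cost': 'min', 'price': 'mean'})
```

merge on 'product' (how='inner') → 7 rows:
  product   region  cost  price  discount
0  Sensor  Central    24     96        13
1   Gizmo     East    80     84        30
2   Gizmo     East    10     70        30
3  Sensor  Central    34     79        13
4   Panel     East     8     50        25
5  Sensor  Central    48     16        13
6  Sensor     East    36    114        13
group by region: min(cost), mean(price):
         cost      price
region                  
Central    24  63.666667
East        8  79.500000
add column cost_times_price = t['cost'] * t['price']:
         cost      price  cost_times_price
region                                    
Central    24  63.666667            1528.0
East        8  79.500000             636.0

636.0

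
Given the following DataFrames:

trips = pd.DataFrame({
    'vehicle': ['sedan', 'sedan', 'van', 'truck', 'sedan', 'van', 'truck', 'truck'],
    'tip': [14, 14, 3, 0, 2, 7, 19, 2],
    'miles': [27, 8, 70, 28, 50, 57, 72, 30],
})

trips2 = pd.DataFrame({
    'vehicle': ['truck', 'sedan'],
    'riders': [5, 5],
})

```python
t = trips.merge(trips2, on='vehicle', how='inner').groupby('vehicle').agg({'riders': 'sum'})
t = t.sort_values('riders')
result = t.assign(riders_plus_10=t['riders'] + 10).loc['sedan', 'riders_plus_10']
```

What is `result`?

merge on 'vehicle' (how='inner') → 6 rows:
  vehicle  tip  miles  riders
0   sedan   14     27       5
1   sedan   14      8       5
2   truck    0     28       5
3   sedan    2     50       5
4   truck   19     72       5
5   truck    2     30       5
group by vehicle, sum of riders:
         riders
vehicle        
sedan        15
truck        15
sort by riders:
         riders
vehicle        
sedan        15
truck        15
add column riders_plus_10 = t['riders'] + 10:
         riders  riders_plus_10
vehicle                        
sedan        15              25
truck        15              25
Then the value at row 'sedan', column 'riders_plus_10': 25

25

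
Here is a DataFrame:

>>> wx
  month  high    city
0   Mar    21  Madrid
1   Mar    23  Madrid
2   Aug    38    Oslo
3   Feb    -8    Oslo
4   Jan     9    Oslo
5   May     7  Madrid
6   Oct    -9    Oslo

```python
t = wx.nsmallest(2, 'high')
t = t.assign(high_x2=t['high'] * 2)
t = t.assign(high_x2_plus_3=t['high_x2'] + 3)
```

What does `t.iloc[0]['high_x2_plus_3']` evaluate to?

-15

take 2 rows with smallest high:
  month  high  city
6   Oct    -9  Oslo
3   Feb    -8  Oslo
add column high_x2 = t['high'] * 2:
  month  high  city  high_x2
6   Oct    -9  Oslo      -18
3   Feb    -8  Oslo      -16
add column high_x2_plus_3 = t['high_x2'] + 3:
  month  high  city  high_x2  high_x2_plus_3
6   Oct    -9  Oslo      -18             -15
3   Feb    -8  Oslo      -16             -13
Hence -15.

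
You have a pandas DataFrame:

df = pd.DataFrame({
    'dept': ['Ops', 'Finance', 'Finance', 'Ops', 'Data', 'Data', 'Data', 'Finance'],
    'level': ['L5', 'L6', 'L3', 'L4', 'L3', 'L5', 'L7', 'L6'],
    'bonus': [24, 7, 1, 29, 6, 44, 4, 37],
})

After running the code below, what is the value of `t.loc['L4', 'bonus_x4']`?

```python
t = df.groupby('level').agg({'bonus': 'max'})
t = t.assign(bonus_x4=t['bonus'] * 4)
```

group by level, max of bonus:
       bonus
level       
L3         6
L4        29
L5        44
L6        37
L7         4
add column bonus_x4 = t['bonus'] * 4:
       bonus  bonus_x4
level                 
L3         6        24
L4        29       116
L5        44       176
L6        37       148
L7         4        16
Reading off the value at row 'L4', column 'bonus_x4', we get 116.

116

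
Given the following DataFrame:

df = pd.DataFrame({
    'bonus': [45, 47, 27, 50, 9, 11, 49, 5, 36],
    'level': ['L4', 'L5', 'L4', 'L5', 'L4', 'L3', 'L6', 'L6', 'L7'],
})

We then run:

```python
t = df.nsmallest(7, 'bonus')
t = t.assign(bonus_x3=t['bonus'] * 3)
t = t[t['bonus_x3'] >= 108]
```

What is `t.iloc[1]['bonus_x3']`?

135

take 7 rows with smallest bonus:
   bonus level
7      5    L6
4      9    L4
5     11    L3
2     27    L4
8     36    L7
0     45    L4
1     47    L5
add column bonus_x3 = t['bonus'] * 3:
   bonus level  bonus_x3
7      5    L6        15
4      9    L4        27
5     11    L3        33
2     27    L4        81
8     36    L7       108
0     45    L4       135
1     47    L5       141
filter rows where bonus_x3 >= 108:
   bonus level  bonus_x3
8     36    L7       108
0     45    L4       135
1     47    L5       141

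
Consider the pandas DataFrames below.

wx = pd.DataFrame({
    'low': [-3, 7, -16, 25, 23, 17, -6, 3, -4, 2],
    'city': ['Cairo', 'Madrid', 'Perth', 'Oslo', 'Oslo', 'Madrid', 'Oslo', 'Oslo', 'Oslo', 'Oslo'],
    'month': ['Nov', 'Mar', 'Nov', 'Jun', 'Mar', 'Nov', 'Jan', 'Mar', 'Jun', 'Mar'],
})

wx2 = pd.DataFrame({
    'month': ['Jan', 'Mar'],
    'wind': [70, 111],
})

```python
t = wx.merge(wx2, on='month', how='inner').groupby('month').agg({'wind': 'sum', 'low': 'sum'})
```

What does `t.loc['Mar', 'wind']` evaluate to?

444

merge on 'month' (how='inner') → 5 rows:
   low    city month  wind
0    7  Madrid   Mar   111
1   23    Oslo   Mar   111
2   -6    Oslo   Jan    70
3    3    Oslo   Mar   111
4    2    Oslo   Mar   111
group by month: sum(wind), sum(low):
       wind  low
month           
Jan      70   -6
Mar     444   35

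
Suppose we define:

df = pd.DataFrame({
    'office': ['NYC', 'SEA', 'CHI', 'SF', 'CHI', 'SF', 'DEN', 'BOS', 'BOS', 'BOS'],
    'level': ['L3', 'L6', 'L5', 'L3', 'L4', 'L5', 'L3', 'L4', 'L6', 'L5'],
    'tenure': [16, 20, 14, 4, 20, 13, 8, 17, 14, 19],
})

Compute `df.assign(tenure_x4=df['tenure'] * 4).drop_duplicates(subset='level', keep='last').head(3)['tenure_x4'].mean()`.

52.0

add column tenure_x4 = df['tenure'] * 4:
  office level  tenure  tenure_x4
0    NYC    L3      16         64
1    SEA    L6      20         80
2    CHI    L5      14         56
3     SF    L3       4         16
4    CHI    L4      20         80
5     SF    L5      13         52
6    DEN    L3       8         32
7    BOS    L4      17         68
8    BOS    L6      14         56
9    BOS    L5      19         76
drop duplicate level (keep=last):
  office level  tenure  tenure_x4
6    DEN    L3       8         32
7    BOS    L4      17         68
8    BOS    L6      14         56
9    BOS    L5      19         76
take first 3 rows:
  office level  tenure  tenure_x4
6    DEN    L3       8         32
7    BOS    L4      17         68
8    BOS    L6      14         56
Hence 52.0.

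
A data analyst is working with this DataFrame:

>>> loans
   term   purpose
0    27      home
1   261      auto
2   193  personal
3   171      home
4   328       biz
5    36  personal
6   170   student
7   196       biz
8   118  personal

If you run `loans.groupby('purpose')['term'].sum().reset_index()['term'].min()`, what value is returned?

group by purpose, sum of term:
purpose
auto        261
biz         524
home        198
personal    347
student     170
Name: term, dtype: int64
reset_index():
    purpose  term
0      auto   261
1       biz   524
2      home   198
3  personal   347
4   student   170
Reading off the min of column 'term', we get 170.

170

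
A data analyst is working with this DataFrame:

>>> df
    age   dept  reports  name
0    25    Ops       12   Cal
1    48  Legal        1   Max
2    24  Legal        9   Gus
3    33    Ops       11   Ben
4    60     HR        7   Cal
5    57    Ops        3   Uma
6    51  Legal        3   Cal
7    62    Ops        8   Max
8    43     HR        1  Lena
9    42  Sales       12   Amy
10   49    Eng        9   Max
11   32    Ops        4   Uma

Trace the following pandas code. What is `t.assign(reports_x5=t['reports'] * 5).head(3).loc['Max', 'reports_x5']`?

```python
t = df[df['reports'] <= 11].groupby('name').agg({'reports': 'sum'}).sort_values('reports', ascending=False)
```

90

filter rows where reports <= 11:
    age   dept  reports  name
1    48  Legal        1   Max
2    24  Legal        9   Gus
3    33    Ops       11   Ben
4    60     HR        7   Cal
5    57    Ops        3   Uma
6    51  Legal        3   Cal
7    62    Ops        8   Max
8    43     HR        1  Lena
10   49    Eng        9   Max
11   32    Ops        4   Uma
group by name, sum of reports:
      reports
name         
Ben        11
Cal        10
Gus         9
Lena        1
Max        18
Uma         7
sort by reports descending:
      reports
name         
Max        18
Ben        11
Cal        10
Gus         9
Uma         7
Lena        1
add column reports_x5 = t['reports'] * 5:
      reports  reports_x5
name                     
Max        18          90
Ben        11          55
Cal        10          50
Gus         9          45
Uma         7          35
Lena        1           5
take first 3 rows:
      reports  reports_x5
name                     
Max        18          90
Ben        11          55
Cal        10          50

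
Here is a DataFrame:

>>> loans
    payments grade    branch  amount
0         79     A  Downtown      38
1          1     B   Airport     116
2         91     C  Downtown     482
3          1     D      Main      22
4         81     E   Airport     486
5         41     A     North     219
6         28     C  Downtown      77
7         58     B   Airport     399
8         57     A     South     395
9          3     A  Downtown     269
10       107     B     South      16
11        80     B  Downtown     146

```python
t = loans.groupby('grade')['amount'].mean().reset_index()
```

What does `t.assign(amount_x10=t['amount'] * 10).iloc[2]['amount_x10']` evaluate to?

2795.0

group by grade, mean of amount:
grade
A    230.25
B    169.25
C    279.50
D     22.00
E    486.00
Name: amount, dtype: float64
reset_index():
  grade  amount
0     A  230.25
1     B  169.25
2     C  279.50
3     D   22.00
4     E  486.00
add column amount_x10 = t['amount'] * 10:
  grade  amount  amount_x10
0     A  230.25      2302.5
1     B  169.25      1692.5
2     C  279.50      2795.0
3     D   22.00       220.0
4     E  486.00      4860.0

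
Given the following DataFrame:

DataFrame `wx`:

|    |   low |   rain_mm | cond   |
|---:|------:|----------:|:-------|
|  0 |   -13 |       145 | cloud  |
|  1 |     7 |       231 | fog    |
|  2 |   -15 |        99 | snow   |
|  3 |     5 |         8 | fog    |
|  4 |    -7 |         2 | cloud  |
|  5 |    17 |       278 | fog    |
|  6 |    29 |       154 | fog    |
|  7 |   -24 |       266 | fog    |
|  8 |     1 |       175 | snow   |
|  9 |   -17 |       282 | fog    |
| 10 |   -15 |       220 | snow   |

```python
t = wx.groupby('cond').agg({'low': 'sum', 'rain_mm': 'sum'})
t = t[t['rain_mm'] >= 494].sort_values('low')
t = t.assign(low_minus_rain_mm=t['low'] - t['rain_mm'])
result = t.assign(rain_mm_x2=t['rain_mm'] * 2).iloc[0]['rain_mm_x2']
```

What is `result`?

group by cond: sum(low), sum(rain_mm):
       low  rain_mm
cond               
cloud  -20      147
fog     17     1219
snow   -29      494
filter rows where rain_mm >= 494:
      low  rain_mm
cond              
fog    17     1219
snow  -29      494
sort by low:
      low  rain_mm
cond              
snow  -29      494
fog    17     1219
add column low_minus_rain_mm = t['low'] - t['rain_mm']:
      low  rain_mm  low_minus_rain_mm
cond                                 
snow  -29      494               -523
fog    17     1219              -1202
add column rain_mm_x2 = t['rain_mm'] * 2:
      low  rain_mm  low_minus_rain_mm  rain_mm_x2
cond                                             
snow  -29      494               -523         988
fog    17     1219              -1202        2438
Finally, value at position 0, column 'rain_mm_x2' = 988.

988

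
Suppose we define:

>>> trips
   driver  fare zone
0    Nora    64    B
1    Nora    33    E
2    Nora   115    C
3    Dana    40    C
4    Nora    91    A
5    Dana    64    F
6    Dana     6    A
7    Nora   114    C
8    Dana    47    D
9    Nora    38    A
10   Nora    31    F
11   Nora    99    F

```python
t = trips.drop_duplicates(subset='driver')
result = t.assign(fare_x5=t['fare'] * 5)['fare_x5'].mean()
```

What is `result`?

drop duplicate driver (keep=first):
  driver  fare zone
0   Nora    64    B
3   Dana    40    C
add column fare_x5 = t['fare'] * 5:
  driver  fare zone  fare_x5
0   Nora    64    B      320
3   Dana    40    C      200

260.0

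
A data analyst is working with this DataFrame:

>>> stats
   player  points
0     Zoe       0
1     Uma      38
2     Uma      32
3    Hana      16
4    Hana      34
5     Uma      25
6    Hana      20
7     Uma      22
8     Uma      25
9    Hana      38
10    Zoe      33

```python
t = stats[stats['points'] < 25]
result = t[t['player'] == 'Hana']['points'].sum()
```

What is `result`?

filter rows where points < 25:
  player  points
0    Zoe       0
3   Hana      16
6   Hana      20
7    Uma      22
filter rows where player == 'Hana':
  player  points
3   Hana      16
6   Hana      20

36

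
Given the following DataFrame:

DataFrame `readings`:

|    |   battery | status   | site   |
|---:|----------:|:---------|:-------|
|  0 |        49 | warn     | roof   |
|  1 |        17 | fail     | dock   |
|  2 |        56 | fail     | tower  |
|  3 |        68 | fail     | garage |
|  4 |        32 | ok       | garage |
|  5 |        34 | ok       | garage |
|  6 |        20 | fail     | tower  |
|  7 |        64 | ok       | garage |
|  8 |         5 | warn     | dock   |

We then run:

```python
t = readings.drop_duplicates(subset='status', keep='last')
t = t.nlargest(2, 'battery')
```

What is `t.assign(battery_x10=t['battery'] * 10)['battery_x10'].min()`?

200

drop duplicate status (keep=last):
   battery status    site
6       20   fail   tower
7       64     ok  garage
8        5   warn    dock
take 2 rows with largest battery:
   battery status    site
7       64     ok  garage
6       20   fail   tower
add column battery_x10 = t['battery'] * 10:
   battery status    site  battery_x10
7       64     ok  garage          640
6       20   fail   tower          200
Finally, min of column 'battery_x10' = 200.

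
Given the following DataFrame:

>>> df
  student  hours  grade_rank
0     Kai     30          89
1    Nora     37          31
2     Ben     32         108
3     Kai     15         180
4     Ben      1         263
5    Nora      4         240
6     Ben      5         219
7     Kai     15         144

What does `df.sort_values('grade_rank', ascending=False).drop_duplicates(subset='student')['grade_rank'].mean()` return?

sort by grade_rank descending:
  student  hours  grade_rank
4     Ben      1         263
5    Nora      4         240
6     Ben      5         219
3     Kai     15         180
7     Kai     15         144
2     Ben     32         108
0     Kai     30          89
1    Nora     37          31
drop duplicate student (keep=first):
  student  hours  grade_rank
4     Ben      1         263
5    Nora      4         240
3     Kai     15         180
Reading off the mean of column 'grade_rank', we get 227.666666667.

227.666666667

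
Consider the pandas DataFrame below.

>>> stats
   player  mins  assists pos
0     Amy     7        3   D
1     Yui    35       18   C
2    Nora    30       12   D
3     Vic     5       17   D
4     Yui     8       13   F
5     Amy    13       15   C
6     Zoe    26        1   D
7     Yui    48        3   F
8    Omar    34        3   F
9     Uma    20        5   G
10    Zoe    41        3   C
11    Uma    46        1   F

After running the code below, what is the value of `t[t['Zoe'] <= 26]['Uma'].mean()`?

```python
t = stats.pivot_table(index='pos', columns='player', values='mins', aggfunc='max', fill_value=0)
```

pivot: rows=pos, cols=player, max(mins):
player  Amy  Nora  Omar  Uma  Vic  Yui  Zoe
pos                                        
C        13     0     0    0    0   35   41
D         7    30     0    0    5    0   26
F         0     0    34   46    0   48    0
G         0     0     0   20    0    0    0
filter rows where Zoe <= 26:
player  Amy  Nora  Omar  Uma  Vic  Yui  Zoe
pos                                        
D         7    30     0    0    5    0   26
F         0     0    34   46    0   48    0
G         0     0     0   20    0    0    0
Finally, mean of column 'Uma' = 22.0.

22.0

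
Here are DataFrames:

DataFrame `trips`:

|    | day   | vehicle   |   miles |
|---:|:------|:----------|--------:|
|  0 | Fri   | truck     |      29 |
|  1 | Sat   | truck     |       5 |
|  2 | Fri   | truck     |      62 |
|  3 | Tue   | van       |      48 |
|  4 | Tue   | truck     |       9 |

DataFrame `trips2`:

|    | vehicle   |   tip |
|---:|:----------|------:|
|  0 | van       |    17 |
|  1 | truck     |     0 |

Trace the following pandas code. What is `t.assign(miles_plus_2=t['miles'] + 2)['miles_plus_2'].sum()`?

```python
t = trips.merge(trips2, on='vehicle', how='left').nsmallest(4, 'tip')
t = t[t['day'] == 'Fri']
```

95

merge on 'vehicle' (how='left') → 5 rows:
   day vehicle  miles  tip
0  Fri   truck     29    0
1  Sat   truck      5    0
2  Fri   truck     62    0
3  Tue     van     48   17
4  Tue   truck      9    0
take 4 rows with smallest tip:
   day vehicle  miles  tip
0  Fri   truck     29    0
1  Sat   truck      5    0
2  Fri   truck     62    0
4  Tue   truck      9    0
filter rows where day == 'Fri':
   day vehicle  miles  tip
0  Fri   truck     29    0
2  Fri   truck     62    0
add column miles_plus_2 = t['miles'] + 2:
   day vehicle  miles  tip  miles_plus_2
0  Fri   truck     29    0            31
2  Fri   truck     62    0            64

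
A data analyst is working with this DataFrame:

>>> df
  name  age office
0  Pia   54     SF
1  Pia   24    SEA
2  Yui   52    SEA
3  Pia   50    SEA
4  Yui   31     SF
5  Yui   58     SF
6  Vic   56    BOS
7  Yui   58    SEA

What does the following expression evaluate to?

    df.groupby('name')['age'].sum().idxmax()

Yui

group by name, sum of age:
name
Pia    128
Vic     56
Yui    199
Name: age, dtype: int64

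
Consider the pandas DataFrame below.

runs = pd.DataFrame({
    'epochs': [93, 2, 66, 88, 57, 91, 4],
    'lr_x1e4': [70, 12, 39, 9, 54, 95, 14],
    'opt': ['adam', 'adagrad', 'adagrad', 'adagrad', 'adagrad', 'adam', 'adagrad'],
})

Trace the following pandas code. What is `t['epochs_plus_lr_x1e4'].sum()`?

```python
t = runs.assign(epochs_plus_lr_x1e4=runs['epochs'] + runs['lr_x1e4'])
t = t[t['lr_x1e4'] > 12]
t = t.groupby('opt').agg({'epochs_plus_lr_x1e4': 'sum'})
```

add column epochs_plus_lr_x1e4 = runs['epochs'] + runs['lr_x1e4']:
   epochs  lr_x1e4      opt  epochs_plus_lr_x1e4
0      93       70     adam                  163
1       2       12  adagrad                   14
2      66       39  adagrad                  105
3      88        9  adagrad                   97
4      57       54  adagrad                  111
5      91       95     adam                  186
6       4       14  adagrad                   18
filter rows where lr_x1e4 > 12:
   epochs  lr_x1e4      opt  epochs_plus_lr_x1e4
0      93       70     adam                  163
2      66       39  adagrad                  105
4      57       54  adagrad                  111
5      91       95     adam                  186
6       4       14  adagrad                   18
group by opt, sum of epochs_plus_lr_x1e4:
         epochs_plus_lr_x1e4
opt                         
adagrad                  234
adam                     349
Then the sum of column 'epochs_plus_lr_x1e4': 583

583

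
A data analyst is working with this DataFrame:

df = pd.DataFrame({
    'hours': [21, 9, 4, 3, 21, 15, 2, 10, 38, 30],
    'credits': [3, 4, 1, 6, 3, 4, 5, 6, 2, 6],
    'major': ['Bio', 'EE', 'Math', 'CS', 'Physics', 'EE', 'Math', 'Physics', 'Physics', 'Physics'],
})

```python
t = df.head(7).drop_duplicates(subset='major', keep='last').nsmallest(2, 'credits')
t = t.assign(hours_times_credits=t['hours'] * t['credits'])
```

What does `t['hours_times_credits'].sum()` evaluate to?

take first 7 rows:
   hours  credits    major
0     21        3      Bio
1      9        4       EE
2      4        1     Math
3      3        6       CS
4     21        3  Physics
5     15        4       EE
6      2        5     Math
drop duplicate major (keep=last):
   hours  credits    major
0     21        3      Bio
3      3        6       CS
4     21        3  Physics
5     15        4       EE
6      2        5     Math
take 2 rows with smallest credits:
   hours  credits    major
0     21        3      Bio
4     21        3  Physics
add column hours_times_credits = t['hours'] * t['credits']:
   hours  credits    major  hours_times_credits
0     21        3      Bio                   63
4     21        3  Physics                   63
Finally, sum of column 'hours_times_credits' = 126.

126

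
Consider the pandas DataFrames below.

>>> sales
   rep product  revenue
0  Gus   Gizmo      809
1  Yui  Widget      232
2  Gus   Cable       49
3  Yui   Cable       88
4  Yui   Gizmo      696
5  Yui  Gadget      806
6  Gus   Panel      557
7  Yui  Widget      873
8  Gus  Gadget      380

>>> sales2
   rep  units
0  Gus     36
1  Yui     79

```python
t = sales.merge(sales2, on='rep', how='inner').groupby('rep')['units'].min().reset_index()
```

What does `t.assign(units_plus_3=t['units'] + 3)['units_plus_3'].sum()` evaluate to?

merge on 'rep' (how='inner') → 9 rows:
   rep product  revenue  units
0  Gus   Gizmo      809     36
1  Yui  Widget      232     79
2  Gus   Cable       49     36
3  Yui   Cable       88     79
4  Yui   Gizmo      696     79
5  Yui  Gadget      806     79
6  Gus   Panel      557     36
7  Yui  Widget      873     79
8  Gus  Gadget      380     36
group by rep, min of units:
rep
Gus    36
Yui    79
Name: units, dtype: int64
reset_index():
   rep  units
0  Gus     36
1  Yui     79
add column units_plus_3 = t['units'] + 3:
   rep  units  units_plus_3
0  Gus     36            39
1  Yui     79            82
Finally, sum of column 'units_plus_3' = 121.

121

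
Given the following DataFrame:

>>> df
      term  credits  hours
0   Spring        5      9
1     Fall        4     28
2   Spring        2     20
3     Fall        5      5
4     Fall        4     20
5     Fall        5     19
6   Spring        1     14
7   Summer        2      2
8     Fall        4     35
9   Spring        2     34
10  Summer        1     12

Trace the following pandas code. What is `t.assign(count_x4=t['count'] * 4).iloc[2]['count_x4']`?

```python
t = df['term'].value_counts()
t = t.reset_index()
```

8

value_counts of term:
term
Fall      5
Spring    4
Summer    2
Name: count, dtype: int64
reset_index():
     term  count
0    Fall      5
1  Spring      4
2  Summer      2
add column count_x4 = t['count'] * 4:
     term  count  count_x4
0    Fall      5        20
1  Spring      4        16
2  Summer      2         8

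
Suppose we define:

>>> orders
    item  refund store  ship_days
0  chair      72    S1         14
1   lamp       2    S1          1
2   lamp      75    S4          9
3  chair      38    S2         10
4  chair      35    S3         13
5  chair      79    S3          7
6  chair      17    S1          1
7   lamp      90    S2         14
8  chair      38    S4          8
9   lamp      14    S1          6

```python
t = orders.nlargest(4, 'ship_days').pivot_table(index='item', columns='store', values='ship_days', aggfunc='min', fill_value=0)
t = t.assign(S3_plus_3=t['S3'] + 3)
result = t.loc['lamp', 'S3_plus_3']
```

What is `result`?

3

take 4 rows with largest ship_days:
    item  refund store  ship_days
0  chair      72    S1         14
7   lamp      90    S2         14
4  chair      35    S3         13
3  chair      38    S2         10
pivot: rows=item, cols=store, min(ship_days):
store  S1  S2  S3
item             
chair  14  10  13
lamp    0  14   0
add column S3_plus_3 = t['S3'] + 3:
store  S1  S2  S3  S3_plus_3
item                        
chair  14  10  13         16
lamp    0  14   0          3
The value at row 'lamp', column 'S3_plus_3' is 3.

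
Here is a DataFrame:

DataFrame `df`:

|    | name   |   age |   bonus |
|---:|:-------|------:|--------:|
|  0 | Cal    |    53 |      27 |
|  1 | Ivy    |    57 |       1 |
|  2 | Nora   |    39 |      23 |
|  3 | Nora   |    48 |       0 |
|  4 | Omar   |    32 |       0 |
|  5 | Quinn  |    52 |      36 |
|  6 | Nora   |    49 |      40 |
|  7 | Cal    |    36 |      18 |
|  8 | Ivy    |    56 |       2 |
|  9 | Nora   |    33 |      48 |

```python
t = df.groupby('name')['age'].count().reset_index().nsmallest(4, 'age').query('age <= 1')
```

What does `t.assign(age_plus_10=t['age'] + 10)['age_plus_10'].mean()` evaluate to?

group by name, count of age:
name
Cal      2
Ivy      2
Nora     4
Omar     1
Quinn    1
Name: age, dtype: int64
reset_index():
    name  age
0    Cal    2
1    Ivy    2
2   Nora    4
3   Omar    1
4  Quinn    1
take 4 rows with smallest age:
    name  age
3   Omar    1
4  Quinn    1
0    Cal    2
1    Ivy    2
filter rows where age <= 1:
    name  age
3   Omar    1
4  Quinn    1
add column age_plus_10 = t['age'] + 10:
    name  age  age_plus_10
3   Omar    1           11
4  Quinn    1           11

11.0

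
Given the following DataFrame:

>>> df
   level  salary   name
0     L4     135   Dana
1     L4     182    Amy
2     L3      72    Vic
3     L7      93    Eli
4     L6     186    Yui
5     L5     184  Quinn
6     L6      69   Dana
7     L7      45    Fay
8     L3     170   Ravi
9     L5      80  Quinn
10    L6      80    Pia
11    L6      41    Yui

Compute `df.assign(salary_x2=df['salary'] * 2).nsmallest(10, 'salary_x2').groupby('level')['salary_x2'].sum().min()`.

160

add column salary_x2 = df['salary'] * 2:
   level  salary   name  salary_x2
0     L4     135   Dana        270
1     L4     182    Amy        364
2     L3      72    Vic        144
3     L7      93    Eli        186
4     L6     186    Yui        372
5     L5     184  Quinn        368
6     L6      69   Dana        138
7     L7      45    Fay         90
8     L3     170   Ravi        340
9     L5      80  Quinn        160
10    L6      80    Pia        160
11    L6      41    Yui         82
take 10 rows with smallest salary_x2:
   level  salary   name  salary_x2
11    L6      41    Yui         82
7     L7      45    Fay         90
6     L6      69   Dana        138
2     L3      72    Vic        144
9     L5      80  Quinn        160
10    L6      80    Pia        160
3     L7      93    Eli        186
0     L4     135   Dana        270
8     L3     170   Ravi        340
1     L4     182    Amy        364
group by level, sum of salary_x2:
level
L3    484
L4    634
L5    160
L6    380
L7    276
Name: salary_x2, dtype: int64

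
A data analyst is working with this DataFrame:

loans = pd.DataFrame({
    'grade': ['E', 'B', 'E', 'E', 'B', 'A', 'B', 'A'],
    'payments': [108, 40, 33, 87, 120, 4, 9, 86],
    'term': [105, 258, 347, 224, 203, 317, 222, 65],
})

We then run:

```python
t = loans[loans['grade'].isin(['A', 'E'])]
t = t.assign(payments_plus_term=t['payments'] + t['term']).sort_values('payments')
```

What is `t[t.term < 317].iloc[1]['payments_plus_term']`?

filter rows where grade in ['A', 'E']:
  grade  payments  term
0     E       108   105
2     E        33   347
3     E        87   224
5     A         4   317
7     A        86    65
add column payments_plus_term = t['payments'] + t['term']:
  grade  payments  term  payments_plus_term
0     E       108   105                 213
2     E        33   347                 380
3     E        87   224                 311
5     A         4   317                 321
7     A        86    65                 151
sort by payments:
  grade  payments  term  payments_plus_term
5     A         4   317                 321
2     E        33   347                 380
7     A        86    65                 151
3     E        87   224                 311
0     E       108   105                 213
filter rows where term < 317:
  grade  payments  term  payments_plus_term
7     A        86    65                 151
3     E        87   224                 311
0     E       108   105                 213
value at position 1, column 'payments_plus_term' → 311

311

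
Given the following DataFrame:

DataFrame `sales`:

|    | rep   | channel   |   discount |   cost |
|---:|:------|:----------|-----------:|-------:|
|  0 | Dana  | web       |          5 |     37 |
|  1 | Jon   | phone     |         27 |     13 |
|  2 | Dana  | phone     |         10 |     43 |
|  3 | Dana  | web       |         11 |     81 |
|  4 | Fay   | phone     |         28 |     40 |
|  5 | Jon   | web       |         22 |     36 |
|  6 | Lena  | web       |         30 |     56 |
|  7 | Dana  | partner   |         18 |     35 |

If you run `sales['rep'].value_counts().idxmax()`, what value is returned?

value_counts of rep:
rep
Dana    4
Jon     2
Fay     1
Lena    1
Name: count, dtype: int64
Hence Dana.

Dana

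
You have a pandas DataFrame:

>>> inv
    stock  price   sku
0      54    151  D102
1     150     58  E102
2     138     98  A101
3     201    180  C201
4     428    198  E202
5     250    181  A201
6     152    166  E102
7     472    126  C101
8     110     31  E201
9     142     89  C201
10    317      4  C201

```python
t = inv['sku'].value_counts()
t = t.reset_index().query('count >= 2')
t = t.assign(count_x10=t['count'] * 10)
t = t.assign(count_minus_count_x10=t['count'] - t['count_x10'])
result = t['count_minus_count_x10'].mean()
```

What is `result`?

value_counts of sku:
sku
C201    3
E102    2
D102    1
A101    1
E202    1
A201    1
C101    1
E201    1
Name: count, dtype: int64
reset_index():
    sku  count
0  C201      3
1  E102      2
2  D102      1
3  A101      1
4  E202      1
5  A201      1
6  C101      1
7  E201      1
filter rows where count >= 2:
    sku  count
0  C201      3
1  E102      2
add column count_x10 = t['count'] * 10:
    sku  count  count_x10
0  C201      3         30
1  E102      2         20
add column count_minus_count_x10 = t['count'] - t['count_x10']:
    sku  count  count_x10  count_minus_count_x10
0  C201      3         30                    -27
1  E102      2         20                    -18
Then the mean of column 'count_minus_count_x10': -22.5

-22.5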